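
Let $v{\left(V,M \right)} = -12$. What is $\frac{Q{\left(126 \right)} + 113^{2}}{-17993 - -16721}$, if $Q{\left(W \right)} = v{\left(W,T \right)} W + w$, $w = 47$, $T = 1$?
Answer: $- \frac{471}{53} \approx -8.8868$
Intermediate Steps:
$Q{\left(W \right)} = 47 - 12 W$ ($Q{\left(W \right)} = - 12 W + 47 = 47 - 12 W$)
$\frac{Q{\left(126 \right)} + 113^{2}}{-17993 - -16721} = \frac{\left(47 - 1512\right) + 113^{2}}{-17993 - -16721} = \frac{\left(47 - 1512\right) + 12769}{-17993 + 16721} = \frac{-1465 + 12769}{-1272} = 11304 \left(- \frac{1}{1272}\right) = - \frac{471}{53}$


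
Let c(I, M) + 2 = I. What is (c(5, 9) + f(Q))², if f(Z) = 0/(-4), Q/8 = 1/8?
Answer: 9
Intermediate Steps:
c(I, M) = -2 + I
Q = 1 (Q = 8/8 = 8*(⅛) = 1)
f(Z) = 0 (f(Z) = 0*(-¼) = 0)
(c(5, 9) + f(Q))² = ((-2 + 5) + 0)² = (3 + 0)² = 3² = 9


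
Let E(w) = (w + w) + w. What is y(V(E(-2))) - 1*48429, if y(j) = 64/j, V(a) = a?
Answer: -145319/3 ≈ -48440.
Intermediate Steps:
E(w) = 3*w (E(w) = 2*w + w = 3*w)
y(V(E(-2))) - 1*48429 = 64/((3*(-2))) - 1*48429 = 64/(-6) - 48429 = 64*(-1/6) - 48429 = -32/3 - 48429 = -145319/3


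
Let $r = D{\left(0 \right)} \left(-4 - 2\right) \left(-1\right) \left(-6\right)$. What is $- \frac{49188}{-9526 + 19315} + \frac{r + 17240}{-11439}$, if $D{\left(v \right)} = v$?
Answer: $- \frac{243807964}{37325457} \approx -6.532$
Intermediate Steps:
$r = 0$ ($r = 0 \left(-4 - 2\right) \left(-1\right) \left(-6\right) = 0 \left(\left(-6\right) \left(-1\right)\right) \left(-6\right) = 0 \cdot 6 \left(-6\right) = 0 \left(-6\right) = 0$)
$- \frac{49188}{-9526 + 19315} + \frac{r + 17240}{-11439} = - \frac{49188}{-9526 + 19315} + \frac{0 + 17240}{-11439} = - \frac{49188}{9789} + 17240 \left(- \frac{1}{11439}\right) = \left(-49188\right) \frac{1}{9789} - \frac{17240}{11439} = - \frac{16396}{3263} - \frac{17240}{11439} = - \frac{243807964}{37325457}$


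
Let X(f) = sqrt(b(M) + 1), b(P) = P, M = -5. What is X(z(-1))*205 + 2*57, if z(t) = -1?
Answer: 114 + 410*I ≈ 114.0 + 410.0*I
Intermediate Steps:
X(f) = 2*I (X(f) = sqrt(-5 + 1) = sqrt(-4) = 2*I)
X(z(-1))*205 + 2*57 = (2*I)*205 + 2*57 = 410*I + 114 = 114 + 410*I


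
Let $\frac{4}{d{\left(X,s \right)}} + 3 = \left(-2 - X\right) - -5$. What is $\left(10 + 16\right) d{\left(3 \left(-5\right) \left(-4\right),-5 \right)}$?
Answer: $- \frac{26}{15} \approx -1.7333$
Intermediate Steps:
$d{\left(X,s \right)} = - \frac{4}{X}$ ($d{\left(X,s \right)} = \frac{4}{-3 - \left(-3 + X\right)} = \frac{4}{\left(-1\right) X} = 4 \left(- \frac{1}{X}\right) = - \frac{4}{X}$)
$\left(10 + 16\right) d{\left(3 \left(-5\right) \left(-4\right),-5 \right)} = \left(10 + 16\right) \left(- \frac{4}{3 \left(-5\right) \left(-4\right)}\right) = 26 \left(- \frac{4}{\left(-15\right) \left(-4\right)}\right) = 26 \left(- \frac{4}{60}\right) = 26 \left(\left(-4\right) \frac{1}{60}\right) = 26 \left(- \frac{1}{15}\right) = - \frac{26}{15}$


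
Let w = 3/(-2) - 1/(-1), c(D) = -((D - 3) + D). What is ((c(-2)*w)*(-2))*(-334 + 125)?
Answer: -1463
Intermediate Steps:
c(D) = 3 - 2*D (c(D) = -((-3 + D) + D) = -(-3 + 2*D) = 3 - 2*D)
w = -½ (w = 3*(-½) - 1*(-1) = -3/2 + 1 = -½ ≈ -0.50000)
((c(-2)*w)*(-2))*(-334 + 125) = (((3 - 2*(-2))*(-½))*(-2))*(-334 + 125) = (((3 + 4)*(-½))*(-2))*(-209) = ((7*(-½))*(-2))*(-209) = -7/2*(-2)*(-209) = 7*(-209) = -1463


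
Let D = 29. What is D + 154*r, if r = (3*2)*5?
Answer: 4649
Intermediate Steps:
r = 30 (r = 6*5 = 30)
D + 154*r = 29 + 154*30 = 29 + 4620 = 4649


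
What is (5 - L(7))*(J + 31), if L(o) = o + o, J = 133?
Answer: -1476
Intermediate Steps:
L(o) = 2*o
(5 - L(7))*(J + 31) = (5 - 2*7)*(133 + 31) = (5 - 1*14)*164 = (5 - 14)*164 = -9*164 = -1476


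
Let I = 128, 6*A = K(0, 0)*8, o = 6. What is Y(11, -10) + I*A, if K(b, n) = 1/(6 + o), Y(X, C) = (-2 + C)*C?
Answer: 1208/9 ≈ 134.22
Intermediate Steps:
Y(X, C) = C*(-2 + C)
K(b, n) = 1/12 (K(b, n) = 1/(6 + 6) = 1/12)
A = 1/9 (A = ((1/12)*8)/6 = (1/6)*(2/3) = 1/9 ≈ 0.11111)
Y(11, -10) + I*A = -10*(-2 - 10) + 128*(1/9) = -10*(-12) + 128/9 = 120 + 128/9 = 1208/9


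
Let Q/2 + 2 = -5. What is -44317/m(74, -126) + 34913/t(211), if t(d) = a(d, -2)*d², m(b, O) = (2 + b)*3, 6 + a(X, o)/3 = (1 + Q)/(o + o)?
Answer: -21714022279/111658668 ≈ -194.47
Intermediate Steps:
Q = -14 (Q = -4 + 2*(-5) = -4 - 10 = -14)
a(X, o) = -18 - 39/(2*o) (a(X, o) = -18 + 3*((1 - 14)/(o + o)) = -18 + 3*(-13*1/(2*o)) = -18 + 3*(-13/(2*o)) = -18 - 39/(2*o))
m(b, O) = 6 + 3*b
t(d) = -33*d²/4 (t(d) = (-18 - 39/2/(-2))*d² = (-18 - 39/2*(-½))*d² = (-18 + 39/4)*d² = -33*d²/4)
-44317/m(74, -126) + 34913/t(211) = -44317/(6 + 3*74) + 34913/((-33/4*211²)) = -44317/(6 + 222) + 34913/((-33/4*44521)) = -44317/228 + 34913/(-1469193/4) = -44317*1/228 + 34913*(-4/1469193) = -44317/228 - 139652/1469193 = -21714022279/111658668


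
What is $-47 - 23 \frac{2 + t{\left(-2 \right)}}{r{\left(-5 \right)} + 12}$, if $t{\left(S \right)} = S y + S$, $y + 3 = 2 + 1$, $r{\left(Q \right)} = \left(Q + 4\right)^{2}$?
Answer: $-47$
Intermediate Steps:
$r{\left(Q \right)} = \left(4 + Q\right)^{2}$
$y = 0$ ($y = -3 + \left(2 + 1\right) = -3 + 3 = 0$)
$t{\left(S \right)} = S$ ($t{\left(S \right)} = S 0 + S = 0 + S = S$)
$-47 - 23 \frac{2 + t{\left(-2 \right)}}{r{\left(-5 \right)} + 12} = -47 - 23 \frac{2 - 2}{\left(4 - 5\right)^{2} + 12} = -47 - 23 \frac{0}{\left(-1\right)^{2} + 12} = -47 - 23 \frac{0}{1 + 12} = -47 - 23 \cdot \frac{0}{13} = -47 - 23 \cdot 0 \cdot \frac{1}{13} = -47 - 0 = -47 + 0 = -47$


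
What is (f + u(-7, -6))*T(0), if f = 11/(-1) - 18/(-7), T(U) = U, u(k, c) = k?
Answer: 0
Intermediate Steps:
f = -59/7 (f = 11*(-1) - 18*(-1/7) = -11 + 18/7 = -59/7 ≈ -8.4286)
(f + u(-7, -6))*T(0) = (-59/7 - 7)*0 = -108/7*0 = 0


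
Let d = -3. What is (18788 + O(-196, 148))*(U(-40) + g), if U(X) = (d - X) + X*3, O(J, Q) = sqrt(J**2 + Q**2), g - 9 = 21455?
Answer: 401706228 + 85524*sqrt(3770) ≈ 4.0696e+8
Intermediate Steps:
g = 21464 (g = 9 + 21455 = 21464)
U(X) = -3 + 2*X (U(X) = (-3 - X) + X*3 = (-3 - X) + 3*X = -3 + 2*X)
(18788 + O(-196, 148))*(U(-40) + g) = (18788 + sqrt((-196)**2 + 148**2))*((-3 + 2*(-40)) + 21464) = (18788 + sqrt(38416 + 21904))*((-3 - 80) + 21464) = (18788 + sqrt(60320))*(-83 + 21464) = (18788 + 4*sqrt(3770))*21381 = 401706228 + 85524*sqrt(3770)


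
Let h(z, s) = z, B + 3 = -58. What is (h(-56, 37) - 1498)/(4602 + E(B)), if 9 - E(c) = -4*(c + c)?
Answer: -222/589 ≈ -0.37691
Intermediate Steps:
B = -61 (B = -3 - 58 = -61)
E(c) = 9 + 8*c (E(c) = 9 - (-4)*(c + c) = 9 - (-4)*2*c = 9 - (-8)*c = 9 + 8*c)
(h(-56, 37) - 1498)/(4602 + E(B)) = (-56 - 1498)/(4602 + (9 + 8*(-61))) = -1554/(4602 + (9 - 488)) = -1554/(4602 - 479) = -1554/4123 = -1554*1/4123 = -222/589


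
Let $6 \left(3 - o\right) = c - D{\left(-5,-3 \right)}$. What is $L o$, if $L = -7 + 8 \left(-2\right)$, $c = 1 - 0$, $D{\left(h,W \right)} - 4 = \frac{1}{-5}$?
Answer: $- \frac{1196}{15} \approx -79.733$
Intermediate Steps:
$D{\left(h,W \right)} = \frac{19}{5}$ ($D{\left(h,W \right)} = 4 + \frac{1}{-5} = 4 - \frac{1}{5} = \frac{19}{5}$)
$c = 1$ ($c = 1 + 0 = 1$)
$L = -23$ ($L = -7 - 16 = -23$)
$o = \frac{52}{15}$ ($o = 3 - \frac{1 - \frac{19}{5}}{6} = 3 - - \frac{7}{15} = 3 + \frac{7}{15} = \frac{52}{15} \approx 3.4667$)
$L o = \left(-23\right) \frac{52}{15} = - \frac{1196}{15}$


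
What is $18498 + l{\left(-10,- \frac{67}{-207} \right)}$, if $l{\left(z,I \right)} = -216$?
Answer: $18282$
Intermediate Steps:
$18498 + l{\left(-10,- \frac{67}{-207} \right)} = 18498 - 216 = 18282$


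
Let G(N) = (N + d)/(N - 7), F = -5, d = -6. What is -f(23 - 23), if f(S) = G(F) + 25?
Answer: -311/12 ≈ -25.917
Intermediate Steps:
G(N) = (-6 + N)/(-7 + N) (G(N) = (N - 6)/(N - 7) = (-6 + N)/(-7 + N))
f(S) = 311/12 (f(S) = (-6 - 5)/(-7 - 5) + 25 = -11/(-12) + 25 = -1/12*(-11) + 25 = 11/12 + 25 = 311/12)
-f(23 - 23) = -1*311/12 = -311/12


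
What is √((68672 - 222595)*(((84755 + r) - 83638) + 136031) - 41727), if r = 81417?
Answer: I*√33642222222 ≈ 1.8342e+5*I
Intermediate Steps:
√((68672 - 222595)*(((84755 + r) - 83638) + 136031) - 41727) = √((68672 - 222595)*(((84755 + 81417) - 83638) + 136031) - 41727) = √(-153923*((166172 - 83638) + 136031) - 41727) = √(-153923*(82534 + 136031) - 41727) = √(-153923*218565 - 41727) = √(-33642180495 - 41727) = √(-33642222222) = I*√33642222222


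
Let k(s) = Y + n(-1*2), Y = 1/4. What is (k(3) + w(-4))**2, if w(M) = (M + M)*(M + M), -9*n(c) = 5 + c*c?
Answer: 64009/16 ≈ 4000.6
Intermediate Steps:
n(c) = -5/9 - c**2/9 (n(c) = -(5 + c*c)/9 = -(5 + c**2)/9 = -5/9 - c**2/9)
Y = 1/4 ≈ 0.25000
w(M) = 4*M**2 (w(M) = (2*M)*(2*M) = 4*M**2)
k(s) = -3/4 (k(s) = 1/4 + (-5/9 - (-1*2)**2/9) = 1/4 + (-5/9 - 1/9*(-2)**2) = 1/4 + (-5/9 - 1/9*4) = 1/4 + (-5/9 - 4/9) = 1/4 - 1 = -3/4)
(k(3) + w(-4))**2 = (-3/4 + 4*(-4)**2)**2 = (-3/4 + 4*16)**2 = (-3/4 + 64)**2 = (253/4)**2 = 64009/16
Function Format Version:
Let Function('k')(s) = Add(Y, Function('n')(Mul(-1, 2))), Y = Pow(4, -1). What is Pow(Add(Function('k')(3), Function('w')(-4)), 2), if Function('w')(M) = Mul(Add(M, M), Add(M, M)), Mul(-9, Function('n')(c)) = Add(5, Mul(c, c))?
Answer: Rational(64009, 16) ≈ 4000.6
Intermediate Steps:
Function('n')(c) = Add(Rational(-5, 9), Mul(Rational(-1, 9), Pow(c, 2))) (Function('n')(c) = Mul(Rational(-1, 9), Add(5, Mul(c, c))) = Mul(Rational(-1, 9), Add(5, Pow(c, 2))) = Add(Rational(-5, 9), Mul(Rational(-1, 9), Pow(c, 2))))
Y = Rational(1, 4) ≈ 0.25000
Function('w')(M) = Mul(4, Pow(M, 2)) (Function('w')(M) = Mul(Mul(2, M), Mul(2, M)) = Mul(4, Pow(M, 2)))
Function('k')(s) = Rational(-3, 4) (Function('k')(s) = Add(Rational(1, 4), Add(Rational(-5, 9), Mul(Rational(-1, 9), Pow(Mul(-1, 2), 2)))) = Add(Rational(1, 4), Add(Rational(-5, 9), Mul(Rational(-1, 9), Pow(-2, 2)))) = Add(Rational(1, 4), Add(Rational(-5, 9), Mul(Rational(-1, 9), 4))) = Add(Rational(1, 4), Add(Rational(-5, 9), Rational(-4, 9))) = Add(Rational(1, 4), -1) = Rational(-3, 4))
Pow(Add(Function('k')(3), Function('w')(-4)), 2) = Pow(Add(Rational(-3, 4), Mul(4, Pow(-4, 2))), 2) = Pow(Add(Rational(-3, 4), Mul(4, 16)), 2) = Pow(Add(Rational(-3, 4), 64), 2) = Pow(Rational(253, 4), 2) = Rational(64009, 16)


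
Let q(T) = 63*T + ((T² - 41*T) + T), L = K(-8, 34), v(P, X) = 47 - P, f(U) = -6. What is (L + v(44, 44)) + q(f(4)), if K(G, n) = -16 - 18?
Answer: -133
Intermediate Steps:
K(G, n) = -34
L = -34
q(T) = T² + 23*T (q(T) = 63*T + (T² - 40*T) = T² + 23*T)
(L + v(44, 44)) + q(f(4)) = (-34 + (47 - 1*44)) - 6*(23 - 6) = (-34 + (47 - 44)) - 6*17 = (-34 + 3) - 102 = -31 - 102 = -133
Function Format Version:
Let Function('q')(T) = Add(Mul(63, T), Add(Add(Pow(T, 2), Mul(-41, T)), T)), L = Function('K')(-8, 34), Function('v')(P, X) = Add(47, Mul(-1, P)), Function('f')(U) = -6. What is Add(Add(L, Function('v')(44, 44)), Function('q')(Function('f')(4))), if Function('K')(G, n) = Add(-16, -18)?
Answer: -133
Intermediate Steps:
Function('K')(G, n) = -34
L = -34
Function('q')(T) = Add(Pow(T, 2), Mul(23, T)) (Function('q')(T) = Add(Mul(63, T), Add(Pow(T, 2), Mul(-40, T))) = Add(Pow(T, 2), Mul(23, T)))
Add(Add(L, Function('v')(44, 44)), Function('q')(Function('f')(4))) = Add(Add(-34, Add(47, Mul(-1, 44))), Mul(-6, Add(23, -6))) = Add(Add(-34, Add(47, -44)), Mul(-6, 17)) = Add(Add(-34, 3), -102) = Add(-31, -102) = -133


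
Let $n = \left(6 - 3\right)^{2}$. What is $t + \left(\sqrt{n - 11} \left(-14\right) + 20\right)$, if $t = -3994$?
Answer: $-3974 - 14 i \sqrt{2} \approx -3974.0 - 19.799 i$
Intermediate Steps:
$n = 9$ ($n = 3^{2} = 9$)
$t + \left(\sqrt{n - 11} \left(-14\right) + 20\right) = -3994 + \left(\sqrt{9 - 11} \left(-14\right) + 20\right) = -3994 + \left(\sqrt{-2} \left(-14\right) + 20\right) = -3994 + \left(i \sqrt{2} \left(-14\right) + 20\right) = -3994 + \left(- 14 i \sqrt{2} + 20\right) = -3994 + \left(20 - 14 i \sqrt{2}\right) = -3974 - 14 i \sqrt{2}$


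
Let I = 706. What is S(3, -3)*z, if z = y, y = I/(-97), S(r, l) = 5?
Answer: -3530/97 ≈ -36.392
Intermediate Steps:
y = -706/97 (y = 706/(-97) = 706*(-1/97) = -706/97 ≈ -7.2784)
z = -706/97 ≈ -7.2784
S(3, -3)*z = 5*(-706/97) = -3530/97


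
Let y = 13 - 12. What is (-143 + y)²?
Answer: 20164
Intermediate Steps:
y = 1
(-143 + y)² = (-143 + 1)² = (-142)² = 20164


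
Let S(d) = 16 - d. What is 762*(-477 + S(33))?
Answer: -376428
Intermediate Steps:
762*(-477 + S(33)) = 762*(-477 + (16 - 1*33)) = 762*(-477 + (16 - 33)) = 762*(-477 - 17) = 762*(-494) = -376428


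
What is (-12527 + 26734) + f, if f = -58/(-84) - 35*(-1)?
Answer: 598193/42 ≈ 14243.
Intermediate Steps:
f = 1499/42 (f = -58*(-1/84) + 35 = 29/42 + 35 = 1499/42 ≈ 35.690)
(-12527 + 26734) + f = (-12527 + 26734) + 1499/42 = 14207 + 1499/42 = 598193/42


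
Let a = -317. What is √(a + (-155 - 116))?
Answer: 14*I*√3 ≈ 24.249*I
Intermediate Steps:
√(a + (-155 - 116)) = √(-317 + (-155 - 116)) = √(-317 - 271) = √(-588) = 14*I*√3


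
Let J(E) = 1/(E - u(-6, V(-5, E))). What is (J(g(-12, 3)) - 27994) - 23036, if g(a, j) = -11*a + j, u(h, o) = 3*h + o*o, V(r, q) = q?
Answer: -922214161/18072 ≈ -51030.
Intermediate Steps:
u(h, o) = o**2 + 3*h (u(h, o) = 3*h + o**2 = o**2 + 3*h)
g(a, j) = j - 11*a
J(E) = 1/(18 + E - E**2) (J(E) = 1/(E - (E**2 + 3*(-6))) = 1/(E - (E**2 - 18)) = 1/(E - (-18 + E**2)) = 1/(E + (18 - E**2)) = 1/(18 + E - E**2))
(J(g(-12, 3)) - 27994) - 23036 = (1/(18 + (3 - 11*(-12)) - (3 - 11*(-12))**2) - 27994) - 23036 = (1/(18 + (3 + 132) - (3 + 132)**2) - 27994) - 23036 = (1/(18 + 135 - 1*135**2) - 27994) - 23036 = (1/(18 + 135 - 1*18225) - 27994) - 23036 = (1/(18 + 135 - 18225) - 27994) - 23036 = (1/(-18072) - 27994) - 23036 = (-1/18072 - 27994) - 23036 = -505907569/18072 - 23036 = -922214161/18072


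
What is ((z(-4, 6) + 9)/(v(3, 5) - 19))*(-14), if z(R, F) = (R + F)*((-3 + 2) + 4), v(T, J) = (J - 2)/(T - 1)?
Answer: 12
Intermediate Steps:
v(T, J) = (-2 + J)/(-1 + T)
z(R, F) = 3*F + 3*R (z(R, F) = (F + R)*(-1 + 4) = (F + R)*3 = 3*F + 3*R)
((z(-4, 6) + 9)/(v(3, 5) - 19))*(-14) = (((3*6 + 3*(-4)) + 9)/((-2 + 5)/(-1 + 3) - 19))*(-14) = (((18 - 12) + 9)/(3/2 - 19))*(-14) = ((6 + 9)/((½)*3 - 19))*(-14) = (15/(3/2 - 19))*(-14) = (15/(-35/2))*(-14) = (15*(-2/35))*(-14) = -6/7*(-14) = 12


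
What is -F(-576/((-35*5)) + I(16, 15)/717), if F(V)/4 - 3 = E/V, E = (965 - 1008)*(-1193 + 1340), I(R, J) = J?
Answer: 1055840832/138539 ≈ 7621.3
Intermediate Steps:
E = -6321 (E = -43*147 = -6321)
F(V) = 12 - 25284/V (F(V) = 12 + 4*(-6321/V) = 12 - 25284/V)
-F(-576/((-35*5)) + I(16, 15)/717) = -(12 - 25284/(-576/((-35*5)) + 15/717)) = -(12 - 25284/(-576/(-175) + 15*(1/717))) = -(12 - 25284/(-576*(-1/175) + 5/239)) = -(12 - 25284/(576/175 + 5/239)) = -(12 - 25284/138539/41825) = -(12 - 25284*41825/138539) = -(12 - 1057503300/138539) = -1*(-1055840832/138539) = 1055840832/138539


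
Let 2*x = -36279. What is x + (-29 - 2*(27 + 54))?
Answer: -36661/2 ≈ -18331.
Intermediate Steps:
x = -36279/2 (x = (1/2)*(-36279) = -36279/2 ≈ -18140.)
x + (-29 - 2*(27 + 54)) = -36279/2 + (-29 - 2*(27 + 54)) = -36279/2 + (-29 - 2*81) = -36279/2 + (-29 - 162) = -36279/2 - 191 = -36661/2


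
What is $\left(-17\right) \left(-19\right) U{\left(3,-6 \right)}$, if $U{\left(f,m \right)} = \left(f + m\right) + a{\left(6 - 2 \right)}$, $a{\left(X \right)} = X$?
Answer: $323$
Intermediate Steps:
$U{\left(f,m \right)} = 4 + f + m$ ($U{\left(f,m \right)} = \left(f + m\right) + \left(6 - 2\right) = \left(f + m\right) + 4 = 4 + f + m$)
$\left(-17\right) \left(-19\right) U{\left(3,-6 \right)} = \left(-17\right) \left(-19\right) \left(4 + 3 - 6\right) = 323 \cdot 1 = 323$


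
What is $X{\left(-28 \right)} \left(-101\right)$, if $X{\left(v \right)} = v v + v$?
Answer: $-76356$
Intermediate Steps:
$X{\left(v \right)} = v + v^{2}$ ($X{\left(v \right)} = v^{2} + v = v + v^{2}$)
$X{\left(-28 \right)} \left(-101\right) = - 28 \left(1 - 28\right) \left(-101\right) = \left(-28\right) \left(-27\right) \left(-101\right) = 756 \left(-101\right) = -76356$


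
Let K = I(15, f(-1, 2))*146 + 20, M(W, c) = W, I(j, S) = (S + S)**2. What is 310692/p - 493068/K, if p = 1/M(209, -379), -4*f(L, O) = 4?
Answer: 9805005561/151 ≈ 6.4934e+7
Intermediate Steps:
f(L, O) = -1 (f(L, O) = -1/4*4 = -1)
I(j, S) = 4*S**2 (I(j, S) = (2*S)**2 = 4*S**2)
p = 1/209 ≈ 0.0047847
K = 604 (K = (4*(-1)**2)*146 + 20 = (4*1)*146 + 20 = 4*146 + 20 = 584 + 20 = 604)
310692/p - 493068/K = 310692/(1/209) - 493068/604 = 310692*209 - 493068*1/604 = 64934628 - 123267/151 = 9805005561/151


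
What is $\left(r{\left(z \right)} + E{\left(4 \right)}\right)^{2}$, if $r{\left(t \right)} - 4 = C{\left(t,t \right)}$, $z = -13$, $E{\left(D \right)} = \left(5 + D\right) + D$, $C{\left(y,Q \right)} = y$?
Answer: $16$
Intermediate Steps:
$E{\left(D \right)} = 5 + 2 D$
$r{\left(t \right)} = 4 + t$
$\left(r{\left(z \right)} + E{\left(4 \right)}\right)^{2} = \left(\left(4 - 13\right) + \left(5 + 2 \cdot 4\right)\right)^{2} = \left(-9 + \left(5 + 8\right)\right)^{2} = \left(-9 + 13\right)^{2} = 4^{2} = 16$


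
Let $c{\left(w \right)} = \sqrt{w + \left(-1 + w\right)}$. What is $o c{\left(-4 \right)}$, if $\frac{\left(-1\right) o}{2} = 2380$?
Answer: $- 14280 i \approx - 14280.0 i$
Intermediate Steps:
$c{\left(w \right)} = \sqrt{-1 + 2 w}$
$o = -4760$ ($o = \left(-2\right) 2380 = -4760$)
$o c{\left(-4 \right)} = - 4760 \sqrt{-1 + 2 \left(-4\right)} = - 4760 \sqrt{-1 - 8} = - 4760 \sqrt{-9} = - 4760 \cdot 3 i = - 14280 i$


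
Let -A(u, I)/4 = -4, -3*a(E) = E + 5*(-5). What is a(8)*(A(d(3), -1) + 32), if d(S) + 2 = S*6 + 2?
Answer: 272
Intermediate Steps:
a(E) = 25/3 - E/3 (a(E) = -(E + 5*(-5))/3 = -(E - 25)/3 = -(-25 + E)/3 = 25/3 - E/3)
d(S) = 6*S (d(S) = -2 + (S*6 + 2) = -2 + (6*S + 2) = -2 + (2 + 6*S) = 6*S)
A(u, I) = 16 (A(u, I) = -4*(-4) = 16)
a(8)*(A(d(3), -1) + 32) = (25/3 - ⅓*8)*(16 + 32) = (25/3 - 8/3)*48 = (17/3)*48 = 272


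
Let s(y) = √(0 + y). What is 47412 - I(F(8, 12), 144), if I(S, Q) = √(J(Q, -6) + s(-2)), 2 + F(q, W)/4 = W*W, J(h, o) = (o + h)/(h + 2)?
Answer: 47412 - √(5037 + 5329*I*√2)/73 ≈ 47411.0 - 0.61473*I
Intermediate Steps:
J(h, o) = (h + o)/(2 + h)
F(q, W) = -8 + 4*W² (F(q, W) = -8 + 4*(W*W) = -8 + 4*W²)
s(y) = √y
I(S, Q) = √(I*√2 + (-6 + Q)/(2 + Q)) (I(S, Q) = √((Q - 6)/(2 + Q) + √(-2)) = √((-6 + Q)/(2 + Q) + I*√2) = √(I*√2 + (-6 + Q)/(2 + Q)))
47412 - I(F(8, 12), 144) = 47412 - √((-6 + 144 + I*√2*(2 + 144))/(2 + 144)) = 47412 - √((-6 + 144 + I*√2*146)/146) = 47412 - √((-6 + 144 + 146*I*√2)/146) = 47412 - √((138 + 146*I*√2)/146) = 47412 - √(69/73 + I*√2)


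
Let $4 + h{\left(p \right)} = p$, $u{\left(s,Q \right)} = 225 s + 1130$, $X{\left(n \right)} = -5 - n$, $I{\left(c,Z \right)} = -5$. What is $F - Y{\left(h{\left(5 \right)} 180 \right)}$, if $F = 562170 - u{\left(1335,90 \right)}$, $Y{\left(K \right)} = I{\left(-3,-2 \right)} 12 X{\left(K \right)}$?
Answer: $249565$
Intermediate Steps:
$u{\left(s,Q \right)} = 1130 + 225 s$
$h{\left(p \right)} = -4 + p$
$Y{\left(K \right)} = 300 + 60 K$ ($Y{\left(K \right)} = \left(-5\right) 12 \left(-5 - K\right) = - 60 \left(-5 - K\right) = 300 + 60 K$)
$F = 260665$ ($F = 562170 - \left(1130 + 225 \cdot 1335\right) = 562170 - \left(1130 + 300375\right) = 562170 - 301505 = 260665$)
$F - Y{\left(h{\left(5 \right)} 180 \right)} = 260665 - \left(300 + 60 \left(-4 + 5\right) 180\right) = 260665 - \left(300 + 60 \cdot 1 \cdot 180\right) = 260665 - \left(300 + 60 \cdot 180\right) = 260665 - \left(300 + 10800\right) = 260665 - 11100 = 249565$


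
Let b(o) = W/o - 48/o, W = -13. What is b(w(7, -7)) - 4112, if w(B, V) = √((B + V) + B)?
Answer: -4112 - 61*√7/7 ≈ -4135.1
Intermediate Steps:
w(B, V) = √(V + 2*B)
b(o) = -61/o (b(o) = -13/o - 48/o = -61/o)
b(w(7, -7)) - 4112 = -61/√(-7 + 2*7) - 4112 = -61/√(-7 + 14) - 4112 = -61*√7/7 - 4112 = -4112 - 61*√7/7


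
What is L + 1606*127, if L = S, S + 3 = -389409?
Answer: -185450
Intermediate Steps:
S = -389412 (S = -3 - 389409 = -389412)
L = -389412
L + 1606*127 = -389412 + 1606*127 = -389412 + 203962 = -185450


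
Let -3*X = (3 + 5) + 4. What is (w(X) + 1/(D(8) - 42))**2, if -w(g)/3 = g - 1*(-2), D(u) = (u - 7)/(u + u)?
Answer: 16080100/450241 ≈ 35.714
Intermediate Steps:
X = -4 (X = -((3 + 5) + 4)/3 = -(8 + 4)/3 = -1/3*12 = -4)
D(u) = (-7 + u)/(2*u) (D(u) = (-7 + u)/((2*u)) = (-7 + u)*(1/(2*u)) = (-7 + u)/(2*u))
w(g) = -6 - 3*g (w(g) = -3*(g - 1*(-2)) = -3*(g + 2) = -3*(2 + g) = -6 - 3*g)
(w(X) + 1/(D(8) - 42))**2 = ((-6 - 3*(-4)) + 1/((1/2)*(-7 + 8)/8 - 42))**2 = ((-6 + 12) + 1/((1/2)*(1/8)*1 - 42))**2 = (6 + 1/(1/16 - 42))**2 = (6 + 1/(-671/16))**2 = (6 - 16/671)**2 = (4010/671)**2 = 16080100/450241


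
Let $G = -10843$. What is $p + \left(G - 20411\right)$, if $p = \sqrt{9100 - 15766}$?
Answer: $-31254 + i \sqrt{6666} \approx -31254.0 + 81.646 i$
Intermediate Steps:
$p = i \sqrt{6666}$ ($p = \sqrt{-6666} = i \sqrt{6666} \approx 81.646 i$)
$p + \left(G - 20411\right) = i \sqrt{6666} - 31254 = -31254 + i \sqrt{6666}$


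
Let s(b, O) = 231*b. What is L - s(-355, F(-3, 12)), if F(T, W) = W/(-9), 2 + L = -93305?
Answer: -11302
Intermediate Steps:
L = -93307 (L = -2 - 93305 = -93307)
F(T, W) = -W/9 (F(T, W) = W*(-1/9) = -W/9)
L - s(-355, F(-3, 12)) = -93307 - 231*(-355) = -93307 - 1*(-82005) = -93307 + 82005 = -11302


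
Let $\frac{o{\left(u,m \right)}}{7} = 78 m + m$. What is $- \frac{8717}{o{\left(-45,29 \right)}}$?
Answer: $- \frac{8717}{16037} \approx -0.54356$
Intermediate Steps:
$o{\left(u,m \right)} = 553 m$ ($o{\left(u,m \right)} = 7 \left(78 m + m\right) = 7 \cdot 79 m = 553 m$)
$- \frac{8717}{o{\left(-45,29 \right)}} = - \frac{8717}{553 \cdot 29} = - \frac{8717}{16037}$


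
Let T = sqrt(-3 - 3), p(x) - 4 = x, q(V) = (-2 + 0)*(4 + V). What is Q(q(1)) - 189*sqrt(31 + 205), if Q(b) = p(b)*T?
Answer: -378*sqrt(59) - 6*I*sqrt(6) ≈ -2903.5 - 14.697*I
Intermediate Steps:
q(V) = -8 - 2*V (q(V) = -2*(4 + V) = -8 - 2*V)
p(x) = 4 + x
T = I*sqrt(6) (T = sqrt(-6) = I*sqrt(6) ≈ 2.4495*I)
Q(b) = I*sqrt(6)*(4 + b) (Q(b) = (4 + b)*(I*sqrt(6)) = I*sqrt(6)*(4 + b))
Q(q(1)) - 189*sqrt(31 + 205) = I*sqrt(6)*(4 + (-8 - 2*1)) - 189*sqrt(31 + 205) = I*sqrt(6)*(4 + (-8 - 2)) - 378*sqrt(59) = I*sqrt(6)*(4 - 10) - 378*sqrt(59) = I*sqrt(6)*(-6) - 378*sqrt(59) = -6*I*sqrt(6) - 378*sqrt(59) = -378*sqrt(59) - 6*I*sqrt(6)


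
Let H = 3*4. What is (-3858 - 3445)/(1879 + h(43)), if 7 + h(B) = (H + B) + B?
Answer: -7303/1970 ≈ -3.7071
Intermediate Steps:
H = 12
h(B) = 5 + 2*B (h(B) = -7 + ((12 + B) + B) = -7 + (12 + 2*B) = 5 + 2*B)
(-3858 - 3445)/(1879 + h(43)) = (-3858 - 3445)/(1879 + (5 + 2*43)) = -7303/(1879 + (5 + 86)) = -7303/(1879 + 91) = -7303/1970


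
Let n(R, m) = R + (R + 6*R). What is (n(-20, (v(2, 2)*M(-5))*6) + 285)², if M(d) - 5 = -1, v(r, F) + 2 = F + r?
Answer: 15625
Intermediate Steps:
v(r, F) = -2 + F + r (v(r, F) = -2 + (F + r) = -2 + F + r)
M(d) = 4 (M(d) = 5 - 1 = 4)
n(R, m) = 8*R (n(R, m) = R + 7*R = 8*R)
(n(-20, (v(2, 2)*M(-5))*6) + 285)² = (8*(-20) + 285)² = (-160 + 285)² = 125² = 15625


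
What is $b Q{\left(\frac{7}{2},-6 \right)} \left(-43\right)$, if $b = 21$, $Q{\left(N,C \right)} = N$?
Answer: $- \frac{6321}{2} \approx -3160.5$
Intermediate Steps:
$b Q{\left(\frac{7}{2},-6 \right)} \left(-43\right) = 21 \cdot \frac{7}{2} \left(-43\right) = \frac{147}{2} \left(-43\right) = - \frac{6321}{2}$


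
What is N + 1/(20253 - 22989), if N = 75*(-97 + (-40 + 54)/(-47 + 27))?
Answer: -20048041/2736 ≈ -7327.5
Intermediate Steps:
N = -14655/2 (N = 75*(-97 + 14/(-20)) = 75*(-97 + 14*(-1/20)) = 75*(-97 - 7/10) = 75*(-977/10) = -14655/2 ≈ -7327.5)
N + 1/(20253 - 22989) = -14655/2 + 1/(20253 - 22989) = -14655/2 + 1/(-2736) = -14655/2 - 1/2736 = -20048041/2736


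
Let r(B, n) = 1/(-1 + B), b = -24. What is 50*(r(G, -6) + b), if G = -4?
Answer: -1210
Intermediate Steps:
50*(r(G, -6) + b) = 50*(1/(-1 - 4) - 24) = 50*(1/(-5) - 24) = 50*(-⅕ - 24) = 50*(-121/5) = -1210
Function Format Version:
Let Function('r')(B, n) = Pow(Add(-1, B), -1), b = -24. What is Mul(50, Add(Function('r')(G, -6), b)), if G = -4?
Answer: -1210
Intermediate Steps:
Mul(50, Add(Function('r')(G, -6), b)) = Mul(50, Add(Pow(Add(-1, -4), -1), -24)) = Mul(50, Add(Pow(-5, -1), -24)) = Mul(50, Add(Rational(-1, 5), -24)) = Mul(50, Rational(-121, 5)) = -1210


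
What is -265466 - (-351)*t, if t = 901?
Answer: 50785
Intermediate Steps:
-265466 - (-351)*t = -265466 - (-351)*901 = -265466 - 1*(-316251) = -265466 + 316251 = 50785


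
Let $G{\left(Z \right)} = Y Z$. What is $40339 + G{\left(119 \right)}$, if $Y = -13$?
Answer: $38792$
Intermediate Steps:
$G{\left(Z \right)} = - 13 Z$
$40339 + G{\left(119 \right)} = 40339 - 1547 = 38792$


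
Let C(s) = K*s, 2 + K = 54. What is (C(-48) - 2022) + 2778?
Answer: -1740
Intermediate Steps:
K = 52 (K = -2 + 54 = 52)
C(s) = 52*s
(C(-48) - 2022) + 2778 = (52*(-48) - 2022) + 2778 = (-2496 - 2022) + 2778 = -4518 + 2778 = -1740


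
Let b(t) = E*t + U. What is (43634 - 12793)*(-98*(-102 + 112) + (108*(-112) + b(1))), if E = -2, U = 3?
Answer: -403246075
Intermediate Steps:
b(t) = 3 - 2*t (b(t) = -2*t + 3 = 3 - 2*t)
(43634 - 12793)*(-98*(-102 + 112) + (108*(-112) + b(1))) = (43634 - 12793)*(-98*(-102 + 112) + (108*(-112) + (3 - 2*1))) = 30841*(-98*10 + (-12096 + (3 - 2))) = 30841*(-980 + (-12096 + 1)) = 30841*(-980 - 12095) = 30841*(-13075) = -403246075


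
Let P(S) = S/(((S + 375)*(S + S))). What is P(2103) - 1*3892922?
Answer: -19293321431/4956 ≈ -3.8929e+6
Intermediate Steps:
P(S) = 1/(2*(375 + S)) (P(S) = S/(((375 + S)*(2*S))) = S/((2*S*(375 + S))) = S*(1/(2*S*(375 + S))) = 1/(2*(375 + S)))
P(2103) - 1*3892922 = 1/(2*(375 + 2103)) - 1*3892922 = (½)/2478 - 3892922 = (½)*(1/2478) - 3892922 = 1/4956 - 3892922 = -19293321431/4956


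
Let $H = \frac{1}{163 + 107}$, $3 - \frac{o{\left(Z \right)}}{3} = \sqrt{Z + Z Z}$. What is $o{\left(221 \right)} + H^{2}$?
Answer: $\frac{656101}{72900} - 3 \sqrt{49062} \approx -655.5$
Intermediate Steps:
$o{\left(Z \right)} = 9 - 3 \sqrt{Z + Z^{2}}$ ($o{\left(Z \right)} = 9 - 3 \sqrt{Z + Z Z} = 9 - 3 \sqrt{Z + Z^{2}}$)
$H = \frac{1}{270} \approx 0.0037037$
$o{\left(221 \right)} + H^{2} = \left(9 - 3 \sqrt{221 \left(1 + 221\right)}\right) + \left(\frac{1}{270}\right)^{2} = \left(9 - 3 \sqrt{221 \cdot 222}\right) + \frac{1}{72900} = \left(9 - 3 \sqrt{49062}\right) + \frac{1}{72900} = \frac{656101}{72900} - 3 \sqrt{49062}$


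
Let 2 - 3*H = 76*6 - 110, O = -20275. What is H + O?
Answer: -61169/3 ≈ -20390.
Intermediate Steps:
H = -344/3 (H = 2/3 - (76*6 - 110)/3 = 2/3 - (456 - 110)/3 = 2/3 - 1/3*346 = 2/3 - 346/3 = -344/3 ≈ -114.67)
H + O = -344/3 - 20275 = -61169/3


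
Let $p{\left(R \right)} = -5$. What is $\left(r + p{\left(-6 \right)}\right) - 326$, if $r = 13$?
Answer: $-318$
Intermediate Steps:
$\left(r + p{\left(-6 \right)}\right) - 326 = \left(13 - 5\right) - 326 = 8 - 326 = -318$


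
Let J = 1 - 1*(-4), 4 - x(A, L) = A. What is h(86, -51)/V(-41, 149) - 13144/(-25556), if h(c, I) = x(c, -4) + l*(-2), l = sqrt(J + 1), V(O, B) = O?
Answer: 16064/6389 + 2*sqrt(6)/41 ≈ 2.6338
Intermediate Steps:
x(A, L) = 4 - A
J = 5 (J = 1 + 4 = 5)
l = sqrt(6) (l = sqrt(5 + 1) = sqrt(6) ≈ 2.4495)
h(c, I) = 4 - c - 2*sqrt(6) (h(c, I) = (4 - c) + sqrt(6)*(-2) = (4 - c) - 2*sqrt(6) = 4 - c - 2*sqrt(6))
h(86, -51)/V(-41, 149) - 13144/(-25556) = (4 - 1*86 - 2*sqrt(6))/(-41) - 13144/(-25556) = (4 - 86 - 2*sqrt(6))*(-1/41) - 13144*(-1/25556) = (-82 - 2*sqrt(6))*(-1/41) + 3286/6389 = (2 + 2*sqrt(6)/41) + 3286/6389 = 16064/6389 + 2*sqrt(6)/41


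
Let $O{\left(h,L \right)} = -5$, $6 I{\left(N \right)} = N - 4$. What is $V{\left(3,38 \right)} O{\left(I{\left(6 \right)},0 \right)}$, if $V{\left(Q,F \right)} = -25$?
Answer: $125$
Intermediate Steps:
$I{\left(N \right)} = - \frac{2}{3} + \frac{N}{6}$ ($I{\left(N \right)} = \frac{N - 4}{6} = \frac{-4 + N}{6} = - \frac{2}{3} + \frac{N}{6}$)
$V{\left(3,38 \right)} O{\left(I{\left(6 \right)},0 \right)} = \left(-25\right) \left(-5\right) = 125$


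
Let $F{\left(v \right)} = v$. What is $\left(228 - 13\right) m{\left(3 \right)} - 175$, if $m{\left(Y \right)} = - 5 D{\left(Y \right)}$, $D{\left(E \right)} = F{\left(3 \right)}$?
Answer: $-3400$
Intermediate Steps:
$D{\left(E \right)} = 3$
$m{\left(Y \right)} = -15$ ($m{\left(Y \right)} = \left(-5\right) 3 = -15$)
$\left(228 - 13\right) m{\left(3 \right)} - 175 = \left(228 - 13\right) \left(-15\right) - 175 = 215 \left(-15\right) - 175 = -3225 - 175 = -3400$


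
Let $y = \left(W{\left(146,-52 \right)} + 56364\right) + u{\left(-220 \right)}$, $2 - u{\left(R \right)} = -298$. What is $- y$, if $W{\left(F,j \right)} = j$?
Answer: $-56612$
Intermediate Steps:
$u{\left(R \right)} = 300$ ($u{\left(R \right)} = 2 - -298 = 2 + 298 = 300$)
$y = 56612$ ($y = \left(-52 + 56364\right) + 300 = 56312 + 300 = 56612$)
$- y = \left(-1\right) 56612 = -56612$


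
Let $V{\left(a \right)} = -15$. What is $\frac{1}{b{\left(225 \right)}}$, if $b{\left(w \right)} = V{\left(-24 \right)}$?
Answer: $- \frac{1}{15} \approx -0.066667$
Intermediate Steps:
$b{\left(w \right)} = -15$
$\frac{1}{b{\left(225 \right)}} = \frac{1}{-15} = - \frac{1}{15}$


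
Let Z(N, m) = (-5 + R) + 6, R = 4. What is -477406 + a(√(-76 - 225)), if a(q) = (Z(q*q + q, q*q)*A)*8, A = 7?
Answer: -477126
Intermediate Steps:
Z(N, m) = 5 (Z(N, m) = (-5 + 4) + 6 = -1 + 6 = 5)
a(q) = 280 (a(q) = (5*7)*8 = 35*8 = 280)
-477406 + a(√(-76 - 225)) = -477406 + 280 = -477126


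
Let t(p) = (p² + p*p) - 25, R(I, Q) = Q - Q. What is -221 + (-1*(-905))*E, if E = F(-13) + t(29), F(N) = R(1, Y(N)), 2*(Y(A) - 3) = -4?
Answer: 1499364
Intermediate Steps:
Y(A) = 1 (Y(A) = 3 + (½)*(-4) = 3 - 2 = 1)
R(I, Q) = 0
t(p) = -25 + 2*p² (t(p) = (p² + p²) - 25 = 2*p² - 25 = -25 + 2*p²)
F(N) = 0
E = 1657 (E = 0 + (-25 + 2*29²) = 0 + (-25 + 2*841) = 0 + (-25 + 1682) = 0 + 1657 = 1657)
-221 + (-1*(-905))*E = -221 - 1*(-905)*1657 = -221 + 905*1657 = -221 + 1499585 = 1499364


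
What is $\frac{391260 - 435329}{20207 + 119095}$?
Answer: $- \frac{44069}{139302} \approx -0.31636$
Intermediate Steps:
$\frac{391260 - 435329}{20207 + 119095} = - \frac{44069}{139302}$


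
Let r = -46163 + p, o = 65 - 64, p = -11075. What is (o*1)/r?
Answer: -1/57238 ≈ -1.7471e-5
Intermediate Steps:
o = 1
r = -57238 (r = -46163 - 11075 = -57238)
(o*1)/r = (1*1)/(-57238) = 1*(-1/57238) = -1/57238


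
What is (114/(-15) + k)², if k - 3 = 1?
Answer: 324/25 ≈ 12.960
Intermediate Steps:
k = 4 (k = 3 + 1 = 4)
(114/(-15) + k)² = (114/(-15) + 4)² = (114*(-1/15) + 4)² = (-38/5 + 4)² = (-18/5)² = 324/25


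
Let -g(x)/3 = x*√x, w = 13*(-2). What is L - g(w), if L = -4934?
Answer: -4934 - 78*I*√26 ≈ -4934.0 - 397.72*I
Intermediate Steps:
w = -26
g(x) = -3*x^(3/2) (g(x) = -3*x*√x = -3*x^(3/2))
L - g(w) = -4934 - (-3)*(-26)^(3/2) = -4934 - (-3)*(-26*I*√26) = -4934 - 78*I*√26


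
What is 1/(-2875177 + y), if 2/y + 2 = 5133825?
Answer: -5133823/14760649811669 ≈ -3.4780e-7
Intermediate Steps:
y = 2/5133823 (y = 2/(-2 + 5133825) = 2/5133823 ≈ 3.8957e-7)
1/(-2875177 + y) = 1/(-2875177 + 2/5133823) = 1/(-14760649811669/5133823) = -5133823/14760649811669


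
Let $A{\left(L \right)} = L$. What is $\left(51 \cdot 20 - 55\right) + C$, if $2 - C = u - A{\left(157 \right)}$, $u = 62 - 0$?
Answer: $1062$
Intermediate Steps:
$u = 62$ ($u = 62 + 0 = 62$)
$C = 97$ ($C = 2 - \left(62 - 157\right) = 2 - -95 = 2 + 95 = 97$)
$\left(51 \cdot 20 - 55\right) + C = \left(51 \cdot 20 - 55\right) + 97 = \left(1020 - 55\right) + 97 = 965 + 97 = 1062$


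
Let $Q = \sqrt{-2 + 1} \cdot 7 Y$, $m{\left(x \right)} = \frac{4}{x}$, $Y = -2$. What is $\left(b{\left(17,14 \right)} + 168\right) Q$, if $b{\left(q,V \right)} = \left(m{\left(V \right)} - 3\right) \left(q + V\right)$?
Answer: $- 1174 i \approx - 1174.0 i$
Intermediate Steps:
$b{\left(q,V \right)} = \left(-3 + \frac{4}{V}\right) \left(V + q\right)$ ($b{\left(q,V \right)} = \left(\frac{4}{V} - 3\right) \left(q + V\right) = \left(-3 + \frac{4}{V}\right) \left(V + q\right)$)
$Q = - 14 i$ ($Q = \sqrt{-2 + 1} \cdot 7 \left(-2\right) = \sqrt{-1} \cdot 7 \left(-2\right) = i 7 \left(-2\right) = 7 i \left(-2\right) = - 14 i \approx - 14.0 i$)
$\left(b{\left(17,14 \right)} + 168\right) Q = \left(\left(4 - 42 - 51 + 4 \cdot 17 \cdot \frac{1}{14}\right) + 168\right) \left(- 14 i\right) = \left(\left(4 - 42 - 51 + \frac{34}{7}\right) + 168\right) \left(- 14 i\right) = \left(- \frac{589}{7} + 168\right) \left(- 14 i\right) = \frac{587 \left(- 14 i\right)}{7} = - 1174 i$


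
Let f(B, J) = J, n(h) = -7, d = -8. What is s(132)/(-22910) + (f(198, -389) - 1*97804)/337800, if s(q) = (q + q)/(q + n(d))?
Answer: -1875262553/6449165000 ≈ -0.29078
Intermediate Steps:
s(q) = 2*q/(-7 + q) (s(q) = (q + q)/(q - 7) = (2*q)/(-7 + q) = 2*q/(-7 + q))
s(132)/(-22910) + (f(198, -389) - 1*97804)/337800 = (2*132/(-7 + 132))/(-22910) + (-389 - 1*97804)/337800 = (2*132/125)*(-1/22910) + (-389 - 97804)*(1/337800) = (2*132*(1/125))*(-1/22910) - 98193*1/337800 = (264/125)*(-1/22910) - 32731/112600 = -132/1431875 - 32731/112600 = -1875262553/6449165000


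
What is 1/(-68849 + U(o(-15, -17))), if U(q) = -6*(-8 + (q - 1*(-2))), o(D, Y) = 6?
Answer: -1/68849 ≈ -1.4525e-5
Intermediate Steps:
U(q) = 36 - 6*q (U(q) = -6*(-8 + (q + 2)) = -6*(-8 + (2 + q)) = -6*(-6 + q) = 36 - 6*q)
1/(-68849 + U(o(-15, -17))) = 1/(-68849 + (36 - 6*6)) = 1/(-68849 + (36 - 36)) = 1/(-68849 + 0) = 1/(-68849) = -1/68849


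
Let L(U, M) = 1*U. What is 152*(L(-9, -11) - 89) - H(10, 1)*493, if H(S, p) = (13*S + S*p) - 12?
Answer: -78000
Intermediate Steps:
L(U, M) = U
H(S, p) = -12 + 13*S + S*p
152*(L(-9, -11) - 89) - H(10, 1)*493 = 152*(-9 - 89) - (-12 + 13*10 + 10*1)*493 = 152*(-98) - (-12 + 130 + 10)*493 = -14896 - 128*493 = -14896 - 1*63104 = -14896 - 63104 = -78000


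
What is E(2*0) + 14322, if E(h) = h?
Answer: 14322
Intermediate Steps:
E(2*0) + 14322 = 2*0 + 14322 = 0 + 14322 = 14322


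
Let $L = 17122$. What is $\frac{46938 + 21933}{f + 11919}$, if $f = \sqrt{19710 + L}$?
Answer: $\frac{820873449}{142025729} - \frac{275484 \sqrt{2302}}{142025729} \approx 5.6867$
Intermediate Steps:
$f = 4 \sqrt{2302}$ ($f = \sqrt{19710 + 17122} = \sqrt{36832} = 4 \sqrt{2302} \approx 191.92$)
$\frac{46938 + 21933}{f + 11919} = \frac{46938 + 21933}{4 \sqrt{2302} + 11919} = \frac{68871}{11919 + 4 \sqrt{2302}}$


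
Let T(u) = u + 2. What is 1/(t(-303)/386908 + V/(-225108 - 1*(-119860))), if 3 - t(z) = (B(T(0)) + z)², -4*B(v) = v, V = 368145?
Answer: -10180323296/38033140001 ≈ -0.26767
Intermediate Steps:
T(u) = 2 + u
B(v) = -v/4
t(z) = 3 - (-½ + z)² (t(z) = 3 - (-(2 + 0)/4 + z)² = 3 - (-¼*2 + z)² = 3 - (-½ + z)²)
1/(t(-303)/386908 + V/(-225108 - 1*(-119860))) = 1/((11/4 - 303 - 1*(-303)²)/386908 + 368145/(-225108 - 1*(-119860))) = 1/((11/4 - 303 - 1*91809)*(1/386908) + 368145/(-225108 + 119860)) = 1/((11/4 - 303 - 91809)*(1/386908) + 368145/(-105248)) = 1/(-368437/4*1/386908 + 368145*(-1/105248)) = 1/(-368437/1547632 - 368145/105248) = 1/(-38033140001/10180323296) = -10180323296/38033140001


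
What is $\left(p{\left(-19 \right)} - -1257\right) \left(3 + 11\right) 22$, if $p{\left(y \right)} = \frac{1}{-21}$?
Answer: $\frac{1161424}{3} \approx 3.8714 \cdot 10^{5}$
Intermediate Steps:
$p{\left(y \right)} = - \frac{1}{21}$
$\left(p{\left(-19 \right)} - -1257\right) \left(3 + 11\right) 22 = \left(- \frac{1}{21} - -1257\right) \left(3 + 11\right) 22 = \left(- \frac{1}{21} + 1257\right) 14 \cdot 22 = \frac{26396}{21} \cdot 308 = \frac{1161424}{3}$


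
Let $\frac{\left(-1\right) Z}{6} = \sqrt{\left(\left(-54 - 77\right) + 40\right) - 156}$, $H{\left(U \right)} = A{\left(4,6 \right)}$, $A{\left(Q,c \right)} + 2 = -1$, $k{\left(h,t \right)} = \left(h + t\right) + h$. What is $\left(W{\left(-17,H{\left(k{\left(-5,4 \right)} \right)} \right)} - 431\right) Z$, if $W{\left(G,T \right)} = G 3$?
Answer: $2892 i \sqrt{247} \approx 45451.0 i$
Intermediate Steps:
$k{\left(h,t \right)} = t + 2 h$
$A{\left(Q,c \right)} = -3$ ($A{\left(Q,c \right)} = -2 - 1 = -3$)
$H{\left(U \right)} = -3$
$W{\left(G,T \right)} = 3 G$
$Z = - 6 i \sqrt{247}$ ($Z = - 6 \sqrt{\left(\left(-54 - 77\right) + 40\right) - 156} = - 6 \sqrt{\left(-131 + 40\right) - 156} = - 6 \sqrt{-91 - 156} = - 6 \sqrt{-247} = - 6 i \sqrt{247} \approx - 94.297 i$)
$\left(W{\left(-17,H{\left(k{\left(-5,4 \right)} \right)} \right)} - 431\right) Z = \left(3 \left(-17\right) - 431\right) \left(- 6 i \sqrt{247}\right) = \left(-51 - 431\right) \left(- 6 i \sqrt{247}\right) = - 482 \left(- 6 i \sqrt{247}\right) = 2892 i \sqrt{247}$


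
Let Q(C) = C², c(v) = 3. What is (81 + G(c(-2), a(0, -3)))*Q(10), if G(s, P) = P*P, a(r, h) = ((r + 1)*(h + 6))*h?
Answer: 16200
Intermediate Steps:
a(r, h) = h*(1 + r)*(6 + h) (a(r, h) = ((1 + r)*(6 + h))*h = h*(1 + r)*(6 + h))
G(s, P) = P²
(81 + G(c(-2), a(0, -3)))*Q(10) = (81 + (-3*(6 - 3 + 6*0 - 3*0))²)*10² = (81 + (-3*(6 - 3 + 0 + 0))²)*100 = (81 + (-3*3)²)*100 = (81 + (-9)²)*100 = (81 + 81)*100 = 162*100 = 16200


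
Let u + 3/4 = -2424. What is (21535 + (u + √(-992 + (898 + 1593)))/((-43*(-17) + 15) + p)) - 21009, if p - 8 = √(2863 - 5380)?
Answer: 597070193/1142066 + 754*√1499/571033 - I*√3772983/571033 + 9699*I*√2517/2284132 ≈ 522.85 + 0.20963*I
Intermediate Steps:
u = -9699/4 (u = -¾ - 2424 = -9699/4 ≈ -2424.8)
p = 8 + I*√2517 (p = 8 + √(2863 - 5380) = 8 + √(-2517) = 8 + I*√2517 ≈ 8.0 + 50.17*I)
(21535 + (u + √(-992 + (898 + 1593)))/((-43*(-17) + 15) + p)) - 21009 = (21535 + (-9699/4 + √(-992 + (898 + 1593)))/((-43*(-17) + 15) + (8 + I*√2517))) - 21009 = (21535 + (-9699/4 + √(-992 + 2491))/((731 + 15) + (8 + I*√2517))) - 21009 = (21535 + (-9699/4 + √1499)/(746 + (8 + I*√2517))) - 21009 = (21535 + (-9699/4 + √1499)/(754 + I*√2517)) - 21009 = 526 + (-9699/4 + √1499)/(754 + I*√2517)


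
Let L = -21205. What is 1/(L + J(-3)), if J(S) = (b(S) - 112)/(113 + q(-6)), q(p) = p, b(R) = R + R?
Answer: -107/2269053 ≈ -4.7156e-5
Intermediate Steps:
b(R) = 2*R
J(S) = -112/107 + 2*S/107 (J(S) = (2*S - 112)/(113 - 6) = (-112 + 2*S)/107 = (-112 + 2*S)*(1/107) = -112/107 + 2*S/107)
1/(L + J(-3)) = 1/(-21205 + (-112/107 + (2/107)*(-3))) = 1/(-21205 + (-112/107 - 6/107)) = 1/(-21205 - 118/107) = 1/(-2269053/107) = -107/2269053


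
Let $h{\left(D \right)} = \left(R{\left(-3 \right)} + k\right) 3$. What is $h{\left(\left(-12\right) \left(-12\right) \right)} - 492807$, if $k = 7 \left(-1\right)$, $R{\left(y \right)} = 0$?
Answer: $-492828$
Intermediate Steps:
$k = -7$
$h{\left(D \right)} = -21$ ($h{\left(D \right)} = \left(0 - 7\right) 3 = \left(-7\right) 3 = -21$)
$h{\left(\left(-12\right) \left(-12\right) \right)} - 492807 = -21 - 492807 = -492828$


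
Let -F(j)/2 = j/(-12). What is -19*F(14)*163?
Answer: -21679/3 ≈ -7226.3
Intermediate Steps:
F(j) = j/6 (F(j) = -2*j/(-12) = -2*j*(-1)/12 = -(-1)*j/6 = j/6)
-19*F(14)*163 = -19*14/6*163 = -19*7/3*163 = -133/3*163 = -21679/3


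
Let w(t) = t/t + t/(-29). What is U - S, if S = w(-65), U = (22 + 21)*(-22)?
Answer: -27528/29 ≈ -949.24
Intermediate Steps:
U = -946 (U = 43*(-22) = -946)
w(t) = 1 - t/29 (w(t) = 1 + t*(-1/29) = 1 - t/29)
S = 94/29 (S = 1 - 1/29*(-65) = 1 + 65/29 = 94/29 ≈ 3.2414)
U - S = -946 - 1*94/29 = -946 - 94/29 = -27528/29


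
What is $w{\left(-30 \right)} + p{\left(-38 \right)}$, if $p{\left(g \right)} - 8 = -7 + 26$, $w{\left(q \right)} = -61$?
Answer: $-34$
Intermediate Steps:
$p{\left(g \right)} = 27$ ($p{\left(g \right)} = 8 + \left(-7 + 26\right) = 8 + 19 = 27$)
$w{\left(-30 \right)} + p{\left(-38 \right)} = -61 + 27 = -34$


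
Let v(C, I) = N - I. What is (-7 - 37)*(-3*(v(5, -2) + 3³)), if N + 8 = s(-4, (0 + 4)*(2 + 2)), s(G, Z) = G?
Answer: 2244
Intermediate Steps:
N = -12 (N = -8 - 4 = -12)
v(C, I) = -12 - I
(-7 - 37)*(-3*(v(5, -2) + 3³)) = (-7 - 37)*(-3*((-12 - 1*(-2)) + 3³)) = -(-132)*((-12 + 2) + 27) = -(-132)*(-10 + 27) = -(-132)*17 = -44*(-51) = 2244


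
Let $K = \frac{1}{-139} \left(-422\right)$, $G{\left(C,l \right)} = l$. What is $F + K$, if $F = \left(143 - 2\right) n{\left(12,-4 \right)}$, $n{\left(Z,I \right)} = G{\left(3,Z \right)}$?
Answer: $\frac{235610}{139} \approx 1695.0$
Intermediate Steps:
$K = \frac{422}{139}$ ($K = \left(- \frac{1}{139}\right) \left(-422\right) = \frac{422}{139} \approx 3.036$)
$n{\left(Z,I \right)} = Z$
$F = 1692$ ($F = \left(143 - 2\right) 12 = 141 \cdot 12 = 1692$)
$F + K = 1692 + \frac{422}{139} = \frac{235610}{139}$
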